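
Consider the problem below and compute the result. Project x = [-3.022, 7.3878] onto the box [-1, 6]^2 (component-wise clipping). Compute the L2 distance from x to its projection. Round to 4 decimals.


Project each component onto [-1, 6].
clip(-3.022) = -1.0, clip(7.3878) = 6.0
Projection = [-1.0, 6.0]
Squared diffs: [4.0885, 1.926]
Distance = sqrt(6.0145) = 2.4524


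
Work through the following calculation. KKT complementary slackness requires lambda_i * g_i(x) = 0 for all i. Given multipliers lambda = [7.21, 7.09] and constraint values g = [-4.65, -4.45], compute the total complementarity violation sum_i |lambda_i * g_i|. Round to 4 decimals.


KKT complementary slackness check:
lambda_1 * g_1 = 7.21 * -4.65 = -33.5265
lambda_2 * g_2 = 7.09 * -4.45 = -31.5505
Total violation = 33.5265 + 31.5505 = 65.077


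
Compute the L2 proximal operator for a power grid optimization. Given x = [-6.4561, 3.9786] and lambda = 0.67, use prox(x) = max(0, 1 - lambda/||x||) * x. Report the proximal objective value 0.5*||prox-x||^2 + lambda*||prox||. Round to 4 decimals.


Step 1: Compute ||x||.
||x|| = 7.5836
Step 2: Compute scaling factor.
scale = max(0, 1 - 0.67/7.5836) = 0.9117
Step 3: prox(x) = [-5.8857, 3.6271]
||prox(x)|| = 6.9136
Step 4: Proximal objective.
0.5*||prox-x||^2 = 0.2245
lambda*||prox|| = 4.6321
Total = 4.8565


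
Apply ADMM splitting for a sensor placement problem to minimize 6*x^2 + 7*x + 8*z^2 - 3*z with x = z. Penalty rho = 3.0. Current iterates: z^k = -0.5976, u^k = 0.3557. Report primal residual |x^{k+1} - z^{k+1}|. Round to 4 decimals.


ADMM iteration with rho = 3.0, z^k = -0.5976, u^k = 0.3557
Step 1: x-update.
Minimize 6*x^2 + 7*x + (3.0/2)*(x + 0.5976 + 0.3557)^2
FOC: (2*6 + 3.0)*x = -7 + 3.0*(-0.5976 - 0.3557)
x^{k+1} = -0.6573
Step 2: z-update.
Minimize 8*z^2 - 3*z + (3.0/2)*(-0.6573 - z + 0.3557)^2
FOC: (2*8 + 3.0)*z = 3 + 3.0*(-0.6573 + 0.3557)
z^{k+1} = 0.1103
Step 3: u-update.
u^{k+1} = 0.3557 - 0.6573 - 0.1103 = -0.4119
Step 4: Primal residual = |-0.6573 - 0.1103| = 0.7676


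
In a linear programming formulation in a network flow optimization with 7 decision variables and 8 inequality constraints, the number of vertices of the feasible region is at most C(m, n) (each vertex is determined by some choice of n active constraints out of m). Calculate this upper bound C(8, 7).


Each vertex corresponds to some choice of n active constraints out of m, so the number of vertices is at most C(m, n) = m! / (n!(m-n)!).
m = 8, n = 7
Numerator: 8 * 7 * 6 * 5 * 4 * 3 * 2
Denominator: 7! = 5040
C(8, 7) = 8


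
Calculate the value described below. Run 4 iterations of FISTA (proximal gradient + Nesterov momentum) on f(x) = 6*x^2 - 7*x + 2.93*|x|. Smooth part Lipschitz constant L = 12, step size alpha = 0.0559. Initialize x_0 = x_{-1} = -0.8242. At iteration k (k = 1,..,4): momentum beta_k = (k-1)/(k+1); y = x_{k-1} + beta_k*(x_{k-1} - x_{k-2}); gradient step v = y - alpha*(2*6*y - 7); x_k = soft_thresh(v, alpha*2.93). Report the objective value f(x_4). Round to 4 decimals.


FISTA on f(x) = 6*x^2 - 7*x + 2.93*|x|
L = 12, alpha = 0.0559
Iteration 1: beta = 0.0, y = -0.8242 + 0.0*(-0.8242 + 0.8242) = -0.8242
  grad(y) = -16.8904, v = y - alpha*grad = 0.12
  prox(v) = soft_thresh(0.12, 0.1638) = 0.0
Iteration 2: beta = 0.3333, y = 0.0 + 0.3333*(0.0 + 0.8242) = 0.2747
  grad(y) = -3.7032, v = y - alpha*grad = 0.4817
  prox(v) = soft_thresh(0.4817, 0.1638) = 0.318
Iteration 3: beta = 0.5, y = 0.318 + 0.5*(0.318 - 0.0) = 0.4769
  grad(y) = -1.2768, v = y - alpha*grad = 0.5483
  prox(v) = soft_thresh(0.5483, 0.1638) = 0.3845
Iteration 4: beta = 0.6, y = 0.3845 + 0.6*(0.3845 - 0.318) = 0.4245
  grad(y) = -1.9065, v = y - alpha*grad = 0.531
  prox(v) = soft_thresh(0.531, 0.1638) = 0.3672
f(x_4) = 6*0.3672^2 - 7*0.3672 + 2.93*|0.3672| = -0.6855


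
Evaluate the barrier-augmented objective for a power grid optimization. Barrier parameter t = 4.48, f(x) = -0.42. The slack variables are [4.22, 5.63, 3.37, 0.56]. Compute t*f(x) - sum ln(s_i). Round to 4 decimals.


Step 1: Compute log-barrier.
ln values: [1.4398, 1.7281, 1.2149, -0.5798]
phi = -(1.4398 + 1.7281 + 1.2149 - 0.5798) = -3.803
Step 2: Compute augmented objective.
t*f(x) = 4.48*-0.42 = -1.8816
Total = -1.8816 - 3.803 = -5.6846


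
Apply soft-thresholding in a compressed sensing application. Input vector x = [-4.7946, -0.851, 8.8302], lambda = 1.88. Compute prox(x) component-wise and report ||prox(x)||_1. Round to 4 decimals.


Soft-thresholding with lambda = 1.88:
prox(-4.7946) = sign(-4.7946)*max(|-4.7946| - 1.88, 0) = -2.9146
prox(-0.851) = sign(-0.851)*max(|-0.851| - 1.88, 0) = 0.0
prox(8.8302) = sign(8.8302)*max(|8.8302| - 1.88, 0) = 6.9502
prox(x) = [-2.9146, 0.0, 6.9502]
||prox(x)||_1 = 2.9146 + 0.0 + 6.9502 = 9.8648


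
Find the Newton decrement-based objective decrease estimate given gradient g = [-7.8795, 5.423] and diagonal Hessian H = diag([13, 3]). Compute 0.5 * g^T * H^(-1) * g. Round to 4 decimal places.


Step 1: H is diagonal, so H^(-1) * g = [-0.6061, 1.8077].
Step 2: g^T H^(-1) g = sum_i g_i^2 / H_ii
  = (-7.8795)^2/13 + (5.423)^2/3
  = 4.7759 + 9.803 = 14.5789
Step 3: Objective decrease = 0.5 * g^T H^(-1) g = 7.2894


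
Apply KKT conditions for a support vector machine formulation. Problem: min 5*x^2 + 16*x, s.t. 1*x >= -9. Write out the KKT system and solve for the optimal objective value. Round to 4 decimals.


Step 1: Try lambda = 0 (constraint inactive).
Stationarity: 2*5*x + 16 = 0
x* = -16/(2*5) = -1.6
Check constraint: 1*-1.6 = -1.6 >= -9 -- satisfied.
Step 2: Compute optimal value.
f(x*) = 5*(-1.6)^2 + 16*(-1.6) = -12.8


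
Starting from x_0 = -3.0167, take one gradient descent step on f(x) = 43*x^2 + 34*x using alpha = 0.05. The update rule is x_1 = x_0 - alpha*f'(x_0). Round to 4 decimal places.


We compute the gradient at x_0 and apply the update.
f'(x) = 86*x + 34
f'(-3.0167) = 86*-3.0167 + 34 = -225.4362
x_1 = -3.0167 - 0.05*-225.4362 = 8.2551


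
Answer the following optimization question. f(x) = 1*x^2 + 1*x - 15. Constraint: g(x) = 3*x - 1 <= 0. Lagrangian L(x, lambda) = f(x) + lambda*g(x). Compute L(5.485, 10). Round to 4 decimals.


Step 1: Evaluate f(x).
f(5.485) = 1*5.485^2 + 1*5.485 - 15 = 20.5702
Step 2: Evaluate g(x).
g(5.485) = 3*5.485 - 1 = 15.455
Step 3: Compute Lagrangian.
L = 20.5702 + 10*15.455 = 175.1202


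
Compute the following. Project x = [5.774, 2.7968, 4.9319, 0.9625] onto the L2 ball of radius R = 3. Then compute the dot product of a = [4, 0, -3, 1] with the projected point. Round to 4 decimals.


Step 1: Compute ||x|| (intermediates to 6 decimals).
||x|| = sqrt(5.774^2 + 2.7968^2 + 4.9319^2 + 0.9625^2) = 8.149307
Step 2: Project.
Since ||x|| > R, scale = R/||x|| = 3/8.149307 = 0.368129, proj(x) = scale * x
proj(x) = [2.125577, 1.029583, 1.815575, 0.354324]
Step 3: Dot product.
a^T * proj(x) = 4*2.125577 + 0*1.029583 - 3*1.815575 + 1*0.354324 = 3.4099


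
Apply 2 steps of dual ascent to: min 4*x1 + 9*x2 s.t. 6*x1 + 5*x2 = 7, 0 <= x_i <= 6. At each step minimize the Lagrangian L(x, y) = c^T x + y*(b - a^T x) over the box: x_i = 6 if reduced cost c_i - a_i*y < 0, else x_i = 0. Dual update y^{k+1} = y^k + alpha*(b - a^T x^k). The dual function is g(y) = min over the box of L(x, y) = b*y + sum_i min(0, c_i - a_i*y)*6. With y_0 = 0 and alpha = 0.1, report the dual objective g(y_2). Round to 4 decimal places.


Dual ascent for LP: min 4*x1 + 9*x2, 6*x1 + 5*x2 = 7, 0 <= x_i <= 6
Step 1: y^k = 0.0, reduced costs: (4.0, 9.0)
  x^k = (0.0, 0.0), subgradient = b - a^T x = 7.0
  y^{k+1} = 0.0 + 0.1*7.0 = 0.7
Step 2: y^k = 0.7, reduced costs: (-0.2, 5.5)
  x^k = (6.0, 0.0), subgradient = b - a^T x = -29.0
  y^{k+1} = 0.7 + 0.1*-29.0 = -2.2
Dual objective at y_2 = -2.2: reduced costs (17.2, 20.0), box minimizer x = (0.0, 0.0)
g(y_2) = b*y + (c1 - a1*y)*x1 + (c2 - a2*y)*x2 = 7*(-2.2) + 17.2*0.0 + 20.0*0.0 = -15.4 + 0.0 + 0.0 = -15.4


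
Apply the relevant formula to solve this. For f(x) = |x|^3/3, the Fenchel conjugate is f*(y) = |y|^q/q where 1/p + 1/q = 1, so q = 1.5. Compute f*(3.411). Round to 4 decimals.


The conjugate exponent q satisfies 1/p + 1/q = 1.
p = 3, so q = 3/(3 - 1) = 1.5
|y|^q = 3.411^1.5 = 6.2997
f*(3.411) = 6.2997 / 1.5 = 4.1998


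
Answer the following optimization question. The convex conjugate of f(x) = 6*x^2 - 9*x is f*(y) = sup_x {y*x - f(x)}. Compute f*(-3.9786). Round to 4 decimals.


f*(y) = sup_x {y*x - a*x^2 - b*x} = sup_x {(y-b)*x - a*x^2}
FOC: (y - b) - 2a*x = 0 => x* = (y - b)/(2a)
x* = (-3.9786 + 9)/(2*6) = 0.4185
f*(-3.9786) = (y-b)^2/(4a) = (-3.9786 + 9)^2/(4*6)
= 25.2145/24 = 1.0506


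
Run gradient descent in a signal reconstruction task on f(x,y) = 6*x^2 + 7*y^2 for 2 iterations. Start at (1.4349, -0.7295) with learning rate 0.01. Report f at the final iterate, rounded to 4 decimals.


Gradient descent on f(x,y) = 6*x^2 + 7*y^2.
Starting point: (1.4349, -0.7295), alpha = 0.01
Step 1: grad_x = 2*6*1.4349 = 17.2188, grad_y = 2*7*-0.7295 = -10.213
  x_1 = 1.4349 - 0.01*17.2188 = 1.2627
  y_1 = -0.7295 - 0.01*-10.213 = -0.6274
Step 2: grad_x = 2*6*1.2627 = 15.1525, grad_y = 2*7*-0.6274 = -8.7832
  x_2 = 1.2627 - 0.01*15.1525 = 1.1112
  y_2 = -0.6274 - 0.01*-8.7832 = -0.5395
f(1.1112, -0.5395) = 6*1.1112^2 + 7*(-0.5395)^2 = 9.4461


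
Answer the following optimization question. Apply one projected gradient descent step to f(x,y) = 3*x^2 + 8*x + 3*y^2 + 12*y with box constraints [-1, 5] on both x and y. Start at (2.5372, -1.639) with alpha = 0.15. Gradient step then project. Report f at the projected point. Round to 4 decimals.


Step 1: Compute gradient at (2.5372, -1.639).
grad_x = 2*3*2.5372 + 8 = 23.2232
grad_y = 2*3*-1.639 + 12 = 2.166
Step 2: Gradient step.
x_raw = 2.5372 - 0.15*23.2232 = -0.9463
y_raw = -1.639 - 0.15*2.166 = -1.9639
Step 3: Project onto [-1, 5].
x_proj = clip(-0.9463) = -0.9463
y_proj = clip(-1.9639) = -1.0
Step 4: Evaluate f.
f(-0.9463, -1.0) = -13.8839


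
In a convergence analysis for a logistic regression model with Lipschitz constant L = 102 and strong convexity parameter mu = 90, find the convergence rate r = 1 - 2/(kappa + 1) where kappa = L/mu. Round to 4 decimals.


Step 1: Compute the condition number.
kappa = L/mu = 102/90 = 1.1333
Step 2: Compute the convergence rate.
r = 1 - 2/(kappa + 1) = 1 - 2*mu/(L + mu) = (L - mu)/(L + mu) = 12/192 = 0.0625


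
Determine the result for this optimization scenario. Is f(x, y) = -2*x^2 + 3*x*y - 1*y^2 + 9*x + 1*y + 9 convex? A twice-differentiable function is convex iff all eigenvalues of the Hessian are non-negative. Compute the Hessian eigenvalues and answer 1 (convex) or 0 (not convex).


The Hessian of f(x,y) = -2*x^2 + 3*x*y - 1*y^2 + 9*x + 1*y + 9 is:
H = [[-4, 3], [3, -2]]
Trace = -4 - 2 = -6
Determinant = -4*-2 - (3)^2 = -1
Discriminant = (-6)^2 - 4*-1 = 40.0
Eigenvalues: lambda_1 = -6.1623, lambda_2 = 0.1623
The function is not convex.

0


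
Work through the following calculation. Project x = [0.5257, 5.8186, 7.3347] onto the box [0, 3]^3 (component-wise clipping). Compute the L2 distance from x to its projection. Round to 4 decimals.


Project each component onto [0, 3].
clip(0.5257) = 0.5257, clip(5.8186) = 3.0, clip(7.3347) = 3.0
Projection = [0.5257, 3.0, 3.0]
Squared diffs: [0.0, 7.9445, 18.7896]
Distance = sqrt(26.7341) = 5.1705


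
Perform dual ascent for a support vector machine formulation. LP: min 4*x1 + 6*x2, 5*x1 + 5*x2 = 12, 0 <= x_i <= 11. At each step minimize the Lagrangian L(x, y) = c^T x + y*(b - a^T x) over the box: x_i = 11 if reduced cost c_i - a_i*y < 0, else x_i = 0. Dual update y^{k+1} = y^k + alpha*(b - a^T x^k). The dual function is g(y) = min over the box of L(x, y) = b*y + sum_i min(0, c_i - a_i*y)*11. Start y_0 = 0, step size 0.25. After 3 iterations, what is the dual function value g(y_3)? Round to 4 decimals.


Dual ascent for LP: min 4*x1 + 6*x2, 5*x1 + 5*x2 = 12, 0 <= x_i <= 11
Step 1: y^k = 0.0, reduced costs: (4.0, 6.0)
  x^k = (0.0, 0.0), subgradient = b - a^T x = 12.0
  y^{k+1} = 0.0 + 0.25*12.0 = 3.0
Step 2: y^k = 3.0, reduced costs: (-11.0, -9.0)
  x^k = (11.0, 11.0), subgradient = b - a^T x = -98.0
  y^{k+1} = 3.0 + 0.25*-98.0 = -21.5
Step 3: y^k = -21.5, reduced costs: (111.5, 113.5)
  x^k = (0.0, 0.0), subgradient = b - a^T x = 12.0
  y^{k+1} = -21.5 + 0.25*12.0 = -18.5
Dual objective at y_3 = -18.5: reduced costs (96.5, 98.5), box minimizer x = (0.0, 0.0)
g(y_3) = b*y + (c1 - a1*y)*x1 + (c2 - a2*y)*x2 = 12*(-18.5) + 96.5*0.0 + 98.5*0.0 = -222.0 + 0.0 + 0.0 = -222.0


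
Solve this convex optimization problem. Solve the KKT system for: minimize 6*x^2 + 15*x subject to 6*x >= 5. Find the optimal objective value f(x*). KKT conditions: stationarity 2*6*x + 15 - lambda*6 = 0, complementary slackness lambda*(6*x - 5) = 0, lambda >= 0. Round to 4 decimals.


Step 1: Try lambda = 0 (constraint inactive).
x_unc = -15/(2*6) = -1.25
Check: 6*-1.25 = -7.5 < 5 -- violated!
Step 2: Constraint must be active: 6*x = 5
x* = 5/6 = 0.8333 (rounded; the exact value 5/6 is used below)
lambda = (2*6*(5/6) + 15)/6 = 4.1667
Step 3: Compute optimal value.
f(x*) = 6*(5/6)^2 + 15*(5/6) = 16.6667


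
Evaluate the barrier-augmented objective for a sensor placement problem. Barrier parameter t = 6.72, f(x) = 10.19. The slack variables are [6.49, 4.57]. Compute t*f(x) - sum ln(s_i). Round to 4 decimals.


Step 1: Compute log-barrier.
ln values: [1.8703, 1.5195]
phi = -(1.8703 + 1.5195) = -3.3898
Step 2: Compute augmented objective.
t*f(x) = 6.72*10.19 = 68.4768
Total = 68.4768 - 3.3898 = 65.087


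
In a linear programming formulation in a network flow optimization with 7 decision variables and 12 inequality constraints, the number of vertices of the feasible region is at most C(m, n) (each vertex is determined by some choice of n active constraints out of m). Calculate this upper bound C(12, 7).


Each vertex corresponds to some choice of n active constraints out of m, so the number of vertices is at most C(m, n) = m! / (n!(m-n)!).
m = 12, n = 7
Numerator: 12 * 11 * 10 * 9 * 8 * 7 * 6
Denominator: 7! = 5040
C(12, 7) = 792


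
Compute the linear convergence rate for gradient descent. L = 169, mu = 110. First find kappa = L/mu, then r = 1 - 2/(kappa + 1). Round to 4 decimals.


Step 1: Compute the condition number.
kappa = L/mu = 169/110 = 1.5364
Step 2: Compute the convergence rate.
r = 1 - 2/(kappa + 1) = 1 - 2*mu/(L + mu) = (L - mu)/(L + mu) = 59/279 = 0.2115


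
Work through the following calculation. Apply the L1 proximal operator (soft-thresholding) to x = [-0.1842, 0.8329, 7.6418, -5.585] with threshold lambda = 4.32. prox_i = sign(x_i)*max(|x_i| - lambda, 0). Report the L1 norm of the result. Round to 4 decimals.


Soft-thresholding with lambda = 4.32:
prox(-0.1842) = sign(-0.1842)*max(|-0.1842| - 4.32, 0) = 0.0
prox(0.8329) = sign(0.8329)*max(|0.8329| - 4.32, 0) = 0.0
prox(7.6418) = sign(7.6418)*max(|7.6418| - 4.32, 0) = 3.3218
prox(-5.585) = sign(-5.585)*max(|-5.585| - 4.32, 0) = -1.265
prox(x) = [0.0, 0.0, 3.3218, -1.265]
||prox(x)||_1 = 0.0 + 0.0 + 3.3218 + 1.265 = 4.5868


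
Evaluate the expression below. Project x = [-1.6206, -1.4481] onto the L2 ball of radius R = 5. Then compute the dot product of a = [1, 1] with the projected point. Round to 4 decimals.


Step 1: Compute ||x|| (intermediates to 6 decimals).
||x|| = sqrt((-1.6206)^2 + (-1.4481)^2) = 2.173324
Step 2: Project.
Since ||x|| <= R, proj = x (no scaling needed).
proj(x) = [-1.6206, -1.4481]
Step 3: Dot product.
a^T * proj(x) = 1*(-1.6206) + 1*(-1.4481) = -3.0687


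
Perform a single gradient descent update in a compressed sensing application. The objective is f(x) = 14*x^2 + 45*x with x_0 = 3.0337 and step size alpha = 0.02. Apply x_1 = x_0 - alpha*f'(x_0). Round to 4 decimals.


We compute the gradient at x_0 and apply the update.
f'(x) = 28*x + 45
f'(3.0337) = 28*3.0337 + 45 = 129.9436
x_1 = 3.0337 - 0.02*129.9436 = 0.4348


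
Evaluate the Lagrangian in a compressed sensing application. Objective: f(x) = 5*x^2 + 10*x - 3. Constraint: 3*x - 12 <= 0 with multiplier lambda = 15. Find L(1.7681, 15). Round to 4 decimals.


Step 1: Evaluate f(x).
f(1.7681) = 5*1.7681^2 + 10*1.7681 - 3 = 30.3119
Step 2: Evaluate g(x).
g(1.7681) = 3*1.7681 - 12 = -6.6957
Step 3: Compute Lagrangian.
L = 30.3119 + 15*-6.6957 = -70.1236


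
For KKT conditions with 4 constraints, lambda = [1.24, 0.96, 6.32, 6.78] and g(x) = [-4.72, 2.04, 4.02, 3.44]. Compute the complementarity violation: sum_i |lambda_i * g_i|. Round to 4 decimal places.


KKT complementary slackness check:
lambda_1 * g_1 = 1.24 * -4.72 = -5.8528
lambda_2 * g_2 = 0.96 * 2.04 = 1.9584
lambda_3 * g_3 = 6.32 * 4.02 = 25.4064
lambda_4 * g_4 = 6.78 * 3.44 = 23.3232
Total violation = 5.8528 + 1.9584 + 25.4064 + 23.3232 = 56.5408


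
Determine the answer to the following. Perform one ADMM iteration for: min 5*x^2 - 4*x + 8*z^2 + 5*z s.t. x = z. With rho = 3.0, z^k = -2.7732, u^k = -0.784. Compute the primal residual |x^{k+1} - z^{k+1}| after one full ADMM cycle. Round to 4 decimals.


ADMM iteration with rho = 3.0, z^k = -2.7732, u^k = -0.784
Step 1: x-update.
Minimize 5*x^2 - 4*x + (3.0/2)*(x + 2.7732 - 0.784)^2
FOC: (2*5 + 3.0)*x = 4 + 3.0*(-2.7732 + 0.784)
x^{k+1} = -0.1514
Step 2: z-update.
Minimize 8*z^2 + 5*z + (3.0/2)*(-0.1514 - z - 0.784)^2
FOC: (2*8 + 3.0)*z = -5 + 3.0*(-0.1514 - 0.784)
z^{k+1} = -0.4108
Step 3: u-update.
u^{k+1} = -0.784 - 0.1514 + 0.4108 = -0.5245
Step 4: Primal residual = |-0.1514 + 0.4108| = 0.2595


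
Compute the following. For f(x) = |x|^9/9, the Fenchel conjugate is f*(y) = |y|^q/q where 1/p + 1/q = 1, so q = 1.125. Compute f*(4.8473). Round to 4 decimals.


The conjugate exponent q satisfies 1/p + 1/q = 1.
p = 9, so q = 9/(9 - 1) = 1.125
|y|^q = 4.8473^1.125 = 5.9046
f*(4.8473) = 5.9046 / 1.125 = 5.2485


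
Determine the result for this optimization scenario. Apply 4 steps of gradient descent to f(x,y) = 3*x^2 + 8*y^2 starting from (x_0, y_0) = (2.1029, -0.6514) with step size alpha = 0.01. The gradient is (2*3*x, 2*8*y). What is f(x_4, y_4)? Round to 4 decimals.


Gradient descent on f(x,y) = 3*x^2 + 8*y^2.
Starting point: (2.1029, -0.6514), alpha = 0.01
Step 1: grad_x = 2*3*2.1029 = 12.6174, grad_y = 2*8*-0.6514 = -10.4224
  x_1 = 2.1029 - 0.01*12.6174 = 1.9767
  y_1 = -0.6514 - 0.01*-10.4224 = -0.5472
Step 2: grad_x = 2*3*1.9767 = 11.8604, grad_y = 2*8*-0.5472 = -8.7548
  x_2 = 1.9767 - 0.01*11.8604 = 1.8581
  y_2 = -0.5472 - 0.01*-8.7548 = -0.4596
Step 3: grad_x = 2*3*1.8581 = 11.1487, grad_y = 2*8*-0.4596 = -7.354
  x_3 = 1.8581 - 0.01*11.1487 = 1.7466
  y_3 = -0.4596 - 0.01*-7.354 = -0.3861
Step 4: grad_x = 2*3*1.7466 = 10.4798, grad_y = 2*8*-0.3861 = -6.1774
  x_4 = 1.7466 - 0.01*10.4798 = 1.6418
  y_4 = -0.3861 - 0.01*-6.1774 = -0.3243
f(1.6418, -0.3243) = 3*1.6418^2 + 8*(-0.3243)^2 = 8.9283


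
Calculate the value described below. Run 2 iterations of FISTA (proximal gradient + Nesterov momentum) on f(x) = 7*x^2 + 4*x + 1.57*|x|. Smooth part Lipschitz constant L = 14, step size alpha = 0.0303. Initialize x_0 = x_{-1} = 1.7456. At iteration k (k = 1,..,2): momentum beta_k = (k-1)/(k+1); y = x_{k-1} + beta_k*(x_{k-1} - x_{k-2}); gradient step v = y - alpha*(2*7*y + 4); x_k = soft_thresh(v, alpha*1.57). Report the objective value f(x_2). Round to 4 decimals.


FISTA on f(x) = 7*x^2 + 4*x + 1.57*|x|
L = 14, alpha = 0.0303
Iteration 1: beta = 0.0, y = 1.7456 + 0.0*(1.7456 - 1.7456) = 1.7456
  grad(y) = 28.4384, v = y - alpha*grad = 0.8839
  prox(v) = soft_thresh(0.8839, 0.0476) = 0.8363
Iteration 2: beta = 0.3333, y = 0.8363 + 0.3333*(0.8363 - 1.7456) = 0.5333
  grad(y) = 11.4656, v = y - alpha*grad = 0.1859
  prox(v) = soft_thresh(0.1859, 0.0476) = 0.1383
f(x_2) = 7*0.1383^2 + 4*0.1383 + 1.57*|0.1383| = 0.9041


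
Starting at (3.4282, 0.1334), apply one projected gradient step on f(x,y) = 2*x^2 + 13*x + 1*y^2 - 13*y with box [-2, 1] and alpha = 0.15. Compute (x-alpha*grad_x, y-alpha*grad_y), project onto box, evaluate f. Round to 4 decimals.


Step 1: Compute gradient at (3.4282, 0.1334).
grad_x = 2*2*3.4282 + 13 = 26.7128
grad_y = 2*1*0.1334 - 13 = -12.7332
Step 2: Gradient step.
x_raw = 3.4282 - 0.15*26.7128 = -0.5787
y_raw = 0.1334 - 0.15*-12.7332 = 2.0434
Step 3: Project onto [-2, 1].
x_proj = clip(-0.5787) = -0.5787
y_proj = clip(2.0434) = 1.0
Step 4: Evaluate f.
f(-0.5787, 1.0) = -18.8535


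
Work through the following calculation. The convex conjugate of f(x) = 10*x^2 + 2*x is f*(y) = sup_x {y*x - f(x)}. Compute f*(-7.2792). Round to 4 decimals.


f*(y) = sup_x {y*x - a*x^2 - b*x} = sup_x {(y-b)*x - a*x^2}
FOC: (y - b) - 2a*x = 0 => x* = (y - b)/(2a)
x* = (-7.2792 - 2)/(2*10) = -0.464
f*(-7.2792) = (y-b)^2/(4a) = (-7.2792 - 2)^2/(4*10)
= 86.1036/40 = 2.1526


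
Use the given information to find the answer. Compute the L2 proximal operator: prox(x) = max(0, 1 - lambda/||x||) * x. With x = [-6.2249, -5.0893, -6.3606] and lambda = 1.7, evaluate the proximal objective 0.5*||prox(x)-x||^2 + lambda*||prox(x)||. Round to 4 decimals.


Step 1: Compute ||x||.
||x|| = 10.2522
Step 2: Compute scaling factor.
scale = max(0, 1 - 1.7/10.2522) = 0.8342
Step 3: prox(x) = [-5.1927, -4.2454, -5.3059]
||prox(x)|| = 8.5522
Step 4: Proximal objective.
0.5*||prox-x||^2 = 1.445
lambda*||prox|| = 14.5387
Total = 15.9837


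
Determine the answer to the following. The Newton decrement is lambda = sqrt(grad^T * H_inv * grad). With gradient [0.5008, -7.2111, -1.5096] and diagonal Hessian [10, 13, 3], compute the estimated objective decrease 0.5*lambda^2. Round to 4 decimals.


Step 1: H is diagonal, so H^(-1) * g = [0.0501, -0.5547, -0.5032].
Step 2: g^T H^(-1) g = sum_i g_i^2 / H_ii
  = (0.5008)^2/10 + (-7.2111)^2/13 + (-1.5096)^2/3
  = 0.0251 + 4.0 + 0.7596 = 4.7847
Step 3: Objective decrease = 0.5 * g^T H^(-1) g = 2.3924


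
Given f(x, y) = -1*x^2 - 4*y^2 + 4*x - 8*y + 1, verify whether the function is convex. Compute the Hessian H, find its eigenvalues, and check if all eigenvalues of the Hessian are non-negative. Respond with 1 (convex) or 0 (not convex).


The Hessian of f(x,y) = -1*x^2 - 4*y^2 + 4*x - 8*y + 1 is:
H = [[-2, 0], [0, -8]]
Trace = -2 - 8 = -10
Determinant = -2*-8 - (0)^2 = 16
Discriminant = (-10)^2 - 4*16 = 36.0
Eigenvalues: lambda_1 = -8.0, lambda_2 = -2.0
The function is not convex.

0


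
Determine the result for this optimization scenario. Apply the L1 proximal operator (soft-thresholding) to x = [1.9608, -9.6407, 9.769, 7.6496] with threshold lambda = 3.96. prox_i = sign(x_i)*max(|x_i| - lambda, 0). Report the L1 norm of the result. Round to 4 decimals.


Soft-thresholding with lambda = 3.96:
prox(1.9608) = sign(1.9608)*max(|1.9608| - 3.96, 0) = 0.0
prox(-9.6407) = sign(-9.6407)*max(|-9.6407| - 3.96, 0) = -5.6807
prox(9.769) = sign(9.769)*max(|9.769| - 3.96, 0) = 5.809
prox(7.6496) = sign(7.6496)*max(|7.6496| - 3.96, 0) = 3.6896
prox(x) = [0.0, -5.6807, 5.809, 3.6896]
||prox(x)||_1 = 0.0 + 5.6807 + 5.809 + 3.6896 = 15.1793


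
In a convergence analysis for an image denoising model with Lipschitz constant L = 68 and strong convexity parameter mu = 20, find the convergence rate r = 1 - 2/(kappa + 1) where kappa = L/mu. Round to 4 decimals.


Step 1: Compute the condition number.
kappa = L/mu = 68/20 = 3.4
Step 2: Compute the convergence rate.
r = 1 - 2/(kappa + 1) = 1 - 2*mu/(L + mu) = (L - mu)/(L + mu) = 48/88 = 0.5455


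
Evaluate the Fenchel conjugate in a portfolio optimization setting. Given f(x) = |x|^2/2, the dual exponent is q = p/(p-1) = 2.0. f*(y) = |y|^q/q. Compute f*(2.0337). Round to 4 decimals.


The conjugate exponent q satisfies 1/p + 1/q = 1.
p = 2, so q = 2/(2 - 1) = 2.0
|y|^q = 2.0337^2.0 = 4.1359
f*(2.0337) = 4.1359 / 2.0 = 2.068


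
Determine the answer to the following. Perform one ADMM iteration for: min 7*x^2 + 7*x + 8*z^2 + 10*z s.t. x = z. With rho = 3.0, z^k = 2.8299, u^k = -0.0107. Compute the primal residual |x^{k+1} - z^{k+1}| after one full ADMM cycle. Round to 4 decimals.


ADMM iteration with rho = 3.0, z^k = 2.8299, u^k = -0.0107
Step 1: x-update.
Minimize 7*x^2 + 7*x + (3.0/2)*(x - 2.8299 - 0.0107)^2
FOC: (2*7 + 3.0)*x = -7 + 3.0*(2.8299 + 0.0107)
x^{k+1} = 0.0895
Step 2: z-update.
Minimize 8*z^2 + 10*z + (3.0/2)*(0.0895 - z - 0.0107)^2
FOC: (2*8 + 3.0)*z = -10 + 3.0*(0.0895 - 0.0107)
z^{k+1} = -0.5139
Step 3: u-update.
u^{k+1} = -0.0107 + 0.0895 + 0.5139 = 0.5927
Step 4: Primal residual = |0.0895 + 0.5139| = 0.6034


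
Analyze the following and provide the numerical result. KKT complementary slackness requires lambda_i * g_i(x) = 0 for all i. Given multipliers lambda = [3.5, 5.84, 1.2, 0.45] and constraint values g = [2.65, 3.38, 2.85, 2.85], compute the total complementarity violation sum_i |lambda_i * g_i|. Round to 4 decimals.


KKT complementary slackness check:
lambda_1 * g_1 = 3.5 * 2.65 = 9.275
lambda_2 * g_2 = 5.84 * 3.38 = 19.7392
lambda_3 * g_3 = 1.2 * 2.85 = 3.42
lambda_4 * g_4 = 0.45 * 2.85 = 1.2825
Total violation = 9.275 + 19.7392 + 3.42 + 1.2825 = 33.7167


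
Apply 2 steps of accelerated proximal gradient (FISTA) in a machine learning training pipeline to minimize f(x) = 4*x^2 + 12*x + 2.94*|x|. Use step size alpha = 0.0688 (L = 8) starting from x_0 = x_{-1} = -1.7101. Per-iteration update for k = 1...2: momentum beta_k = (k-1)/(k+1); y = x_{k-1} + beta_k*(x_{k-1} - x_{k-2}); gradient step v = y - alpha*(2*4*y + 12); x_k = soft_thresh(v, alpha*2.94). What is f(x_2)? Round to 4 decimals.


FISTA on f(x) = 4*x^2 + 12*x + 2.94*|x|
L = 8, alpha = 0.0688
Iteration 1: beta = 0.0, y = -1.7101 + 0.0*(-1.7101 + 1.7101) = -1.7101
  grad(y) = -1.6808, v = y - alpha*grad = -1.5945
  prox(v) = soft_thresh(-1.5945, 0.2023) = -1.3922
Iteration 2: beta = 0.3333, y = -1.3922 + 0.3333*(-1.3922 + 1.7101) = -1.2862
  grad(y) = 1.7103, v = y - alpha*grad = -1.4039
  prox(v) = soft_thresh(-1.4039, 0.2023) = -1.2016
f(x_2) = 4*(-1.2016)^2 + 12*(-1.2016) + 2.94*|-1.2016| = -5.1111


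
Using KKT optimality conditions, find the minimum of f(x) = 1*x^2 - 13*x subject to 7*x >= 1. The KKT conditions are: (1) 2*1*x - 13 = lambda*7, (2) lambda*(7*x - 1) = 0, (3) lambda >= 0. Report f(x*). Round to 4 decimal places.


Step 1: Try lambda = 0 (constraint inactive).
Stationarity: 2*1*x - 13 = 0
x* = 13/(2*1) = 6.5
Check constraint: 7*6.5 = 45.5 >= 1 -- satisfied.
Step 2: Compute optimal value.
f(x*) = 1*6.5^2 - 13*6.5 = -42.25


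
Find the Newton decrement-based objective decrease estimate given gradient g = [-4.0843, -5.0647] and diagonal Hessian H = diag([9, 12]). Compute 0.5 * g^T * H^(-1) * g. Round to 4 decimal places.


Step 1: H is diagonal, so H^(-1) * g = [-0.4538, -0.4221].
Step 2: g^T H^(-1) g = sum_i g_i^2 / H_ii
  = (-4.0843)^2/9 + (-5.0647)^2/12
  = 1.8535 + 2.1376 = 3.9911
Step 3: Objective decrease = 0.5 * g^T H^(-1) g = 1.9955


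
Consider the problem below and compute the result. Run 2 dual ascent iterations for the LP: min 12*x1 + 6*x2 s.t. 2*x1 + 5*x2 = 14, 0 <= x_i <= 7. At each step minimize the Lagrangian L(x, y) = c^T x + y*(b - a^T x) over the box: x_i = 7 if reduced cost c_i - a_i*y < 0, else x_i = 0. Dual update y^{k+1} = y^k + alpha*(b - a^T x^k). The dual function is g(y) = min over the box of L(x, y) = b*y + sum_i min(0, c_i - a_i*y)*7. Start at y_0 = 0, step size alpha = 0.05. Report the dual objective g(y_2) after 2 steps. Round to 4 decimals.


Dual ascent for LP: min 12*x1 + 6*x2, 2*x1 + 5*x2 = 14, 0 <= x_i <= 7
Step 1: y^k = 0.0, reduced costs: (12.0, 6.0)
  x^k = (0.0, 0.0), subgradient = b - a^T x = 14.0
  y^{k+1} = 0.0 + 0.05*14.0 = 0.7
Step 2: y^k = 0.7, reduced costs: (10.6, 2.5)
  x^k = (0.0, 0.0), subgradient = b - a^T x = 14.0
  y^{k+1} = 0.7 + 0.05*14.0 = 1.4
Dual objective at y_2 = 1.4: reduced costs (9.2, -1.0), box minimizer x = (0.0, 7.0)
g(y_2) = b*y + (c1 - a1*y)*x1 + (c2 - a2*y)*x2 = 14*1.4 + 9.2*0.0 + (-1.0)*7.0 = 19.6 + 0.0 - 7.0 = 12.6


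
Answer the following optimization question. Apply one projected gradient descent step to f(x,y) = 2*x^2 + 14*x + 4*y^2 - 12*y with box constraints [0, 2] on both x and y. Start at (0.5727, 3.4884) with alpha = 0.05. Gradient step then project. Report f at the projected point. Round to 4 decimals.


Step 1: Compute gradient at (0.5727, 3.4884).
grad_x = 2*2*0.5727 + 14 = 16.2908
grad_y = 2*4*3.4884 - 12 = 15.9072
Step 2: Gradient step.
x_raw = 0.5727 - 0.05*16.2908 = -0.2418
y_raw = 3.4884 - 0.05*15.9072 = 2.693
Step 3: Project onto [0, 2].
x_proj = clip(-0.2418) = 0.0
y_proj = clip(2.693) = 2.0
Step 4: Evaluate f.
f(0.0, 2.0) = -8.0


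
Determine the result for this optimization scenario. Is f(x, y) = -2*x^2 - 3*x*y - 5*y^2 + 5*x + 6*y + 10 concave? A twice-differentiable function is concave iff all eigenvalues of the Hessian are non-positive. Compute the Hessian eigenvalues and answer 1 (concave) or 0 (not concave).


The Hessian of f(x,y) = -2*x^2 - 3*x*y - 5*y^2 + 5*x + 6*y + 10 is:
H = [[-4, -3], [-3, -10]]
Trace = -4 - 10 = -14
Determinant = -4*-10 - (-3)^2 = 31
Discriminant = (-14)^2 - 4*31 = 72.0
Eigenvalues: lambda_1 = -11.2426, lambda_2 = -2.7574
The function is concave.

1


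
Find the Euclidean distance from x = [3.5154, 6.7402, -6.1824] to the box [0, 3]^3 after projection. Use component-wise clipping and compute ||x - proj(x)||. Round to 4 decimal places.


Project each component onto [0, 3].
clip(3.5154) = 3.0, clip(6.7402) = 3.0, clip(-6.1824) = 0.0
Projection = [3.0, 3.0, 0.0]
Squared diffs: [0.2656, 13.9891, 38.2221]
Distance = sqrt(52.4768) = 7.2441


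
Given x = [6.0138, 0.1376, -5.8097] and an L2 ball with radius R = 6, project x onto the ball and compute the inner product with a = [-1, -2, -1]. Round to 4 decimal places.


Step 1: Compute ||x|| (intermediates to 6 decimals).
||x|| = sqrt(6.0138^2 + 0.1376^2 + (-5.8097)^2) = 8.362855
Step 2: Project.
Since ||x|| > R, scale = R/||x|| = 6/8.362855 = 0.717458, proj(x) = scale * x
proj(x) = [4.314649, 0.098722, -4.168216]
Step 3: Dot product.
a^T * proj(x) = -1*4.314649 - 2*0.098722 - 1*(-4.168216) = -0.3439


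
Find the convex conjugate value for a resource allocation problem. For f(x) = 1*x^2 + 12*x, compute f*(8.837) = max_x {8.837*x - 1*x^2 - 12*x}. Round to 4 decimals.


f*(y) = sup_x {y*x - a*x^2 - b*x} = sup_x {(y-b)*x - a*x^2}
FOC: (y - b) - 2a*x = 0 => x* = (y - b)/(2a)
x* = (8.837 - 12)/(2*1) = -1.5815
f*(8.837) = (y-b)^2/(4a) = (8.837 - 12)^2/(4*1)
= 10.0046/4 = 2.5011


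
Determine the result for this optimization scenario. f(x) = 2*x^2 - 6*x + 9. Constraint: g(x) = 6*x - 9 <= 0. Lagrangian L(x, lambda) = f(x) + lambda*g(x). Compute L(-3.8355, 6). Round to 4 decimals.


Step 1: Evaluate f(x).
f(-3.8355) = 2*(-3.8355)^2 - 6*(-3.8355) + 9 = 61.4351
Step 2: Evaluate g(x).
g(-3.8355) = 6*-3.8355 - 9 = -32.013
Step 3: Compute Lagrangian.
L = 61.4351 + 6*-32.013 = -130.6429


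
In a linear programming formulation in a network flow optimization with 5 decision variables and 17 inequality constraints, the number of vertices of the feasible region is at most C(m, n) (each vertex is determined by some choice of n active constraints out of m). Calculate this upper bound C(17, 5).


Each vertex corresponds to some choice of n active constraints out of m, so the number of vertices is at most C(m, n) = m! / (n!(m-n)!).
m = 17, n = 5
Numerator: 17 * 16 * 15 * 14 * 13
Denominator: 5! = 120
C(17, 5) = 6188


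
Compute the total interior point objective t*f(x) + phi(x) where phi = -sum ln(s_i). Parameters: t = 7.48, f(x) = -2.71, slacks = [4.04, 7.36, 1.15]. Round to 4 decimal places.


Step 1: Compute log-barrier.
ln values: [1.3962, 1.9961, 0.1398]
phi = -(1.3962 + 1.9961 + 0.1398) = -3.5321
Step 2: Compute augmented objective.
t*f(x) = 7.48*-2.71 = -20.2708
Total = -20.2708 - 3.5321 = -23.8029


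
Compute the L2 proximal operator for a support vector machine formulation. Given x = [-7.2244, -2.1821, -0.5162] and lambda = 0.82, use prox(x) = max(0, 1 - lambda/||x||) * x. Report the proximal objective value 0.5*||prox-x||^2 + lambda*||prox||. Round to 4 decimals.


Step 1: Compute ||x||.
||x|| = 7.5644
Step 2: Compute scaling factor.
scale = max(0, 1 - 0.82/7.5644) = 0.8916
Step 3: prox(x) = [-6.4413, -1.9456, -0.4602]
||prox(x)|| = 6.7444
Step 4: Proximal objective.
0.5*||prox-x||^2 = 0.3362
lambda*||prox|| = 5.5304
Total = 5.8666


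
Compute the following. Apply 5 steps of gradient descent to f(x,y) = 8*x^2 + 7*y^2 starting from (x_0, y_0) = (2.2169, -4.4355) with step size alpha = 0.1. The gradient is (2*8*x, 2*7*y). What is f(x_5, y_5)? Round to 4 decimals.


Gradient descent on f(x,y) = 8*x^2 + 7*y^2.
Starting point: (2.2169, -4.4355), alpha = 0.1
Step 1: grad_x = 2*8*2.2169 = 35.4704, grad_y = 2*7*-4.4355 = -62.097
  x_1 = 2.2169 - 0.1*35.4704 = -1.3301
  y_1 = -4.4355 - 0.1*-62.097 = 1.7742
Step 2: grad_x = 2*8*-1.3301 = -21.2822, grad_y = 2*7*1.7742 = 24.8388
  x_2 = -1.3301 - 0.1*-21.2822 = 0.7981
  y_2 = 1.7742 - 0.1*24.8388 = -0.7097
Step 3: grad_x = 2*8*0.7981 = 12.7693, grad_y = 2*7*-0.7097 = -9.9355
  x_3 = 0.7981 - 0.1*12.7693 = -0.4789
  y_3 = -0.7097 - 0.1*-9.9355 = 0.2839
Step 4: grad_x = 2*8*-0.4789 = -7.6616, grad_y = 2*7*0.2839 = 3.9742
  x_4 = -0.4789 - 0.1*-7.6616 = 0.2873
  y_4 = 0.2839 - 0.1*3.9742 = -0.1135
Step 5: grad_x = 2*8*0.2873 = 4.597, grad_y = 2*7*-0.1135 = -1.5897
  x_5 = 0.2873 - 0.1*4.597 = -0.1724
  y_5 = -0.1135 - 0.1*-1.5897 = 0.0454
f(-0.1724, 0.0454) = 8*(-0.1724)^2 + 7*0.0454^2 = 0.2522


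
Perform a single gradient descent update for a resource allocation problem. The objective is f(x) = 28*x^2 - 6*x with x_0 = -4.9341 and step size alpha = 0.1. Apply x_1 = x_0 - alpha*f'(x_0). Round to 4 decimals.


We compute the gradient at x_0 and apply the update.
f'(x) = 56*x - 6
f'(-4.9341) = 56*-4.9341 - 6 = -282.3096
x_1 = -4.9341 - 0.1*-282.3096 = 23.2969


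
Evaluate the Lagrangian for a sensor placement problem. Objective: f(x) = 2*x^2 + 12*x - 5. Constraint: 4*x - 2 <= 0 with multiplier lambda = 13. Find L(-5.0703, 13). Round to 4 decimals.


Step 1: Evaluate f(x).
f(-5.0703) = 2*(-5.0703)^2 + 12*(-5.0703) - 5 = -14.4277
Step 2: Evaluate g(x).
g(-5.0703) = 4*-5.0703 - 2 = -22.2812
Step 3: Compute Lagrangian.
L = -14.4277 + 13*-22.2812 = -304.0833


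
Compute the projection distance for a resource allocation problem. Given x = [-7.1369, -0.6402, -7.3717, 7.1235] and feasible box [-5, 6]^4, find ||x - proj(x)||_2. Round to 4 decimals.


Project each component onto [-5, 6].
clip(-7.1369) = -5.0, clip(-0.6402) = -0.6402, clip(-7.3717) = -5.0, clip(7.1235) = 6.0
Projection = [-5.0, -0.6402, -5.0, 6.0]
Squared diffs: [4.5663, 0.0, 5.625, 1.2623]
Distance = sqrt(11.4536) = 3.3843


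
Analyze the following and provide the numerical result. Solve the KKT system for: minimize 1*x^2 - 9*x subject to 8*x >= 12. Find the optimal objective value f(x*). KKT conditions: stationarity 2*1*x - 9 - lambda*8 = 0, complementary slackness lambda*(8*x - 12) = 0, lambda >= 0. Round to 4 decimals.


Step 1: Try lambda = 0 (constraint inactive).
Stationarity: 2*1*x - 9 = 0
x* = 9/(2*1) = 4.5
Check constraint: 8*4.5 = 36.0 >= 12 -- satisfied.
Step 2: Compute optimal value.
f(x*) = 1*4.5^2 - 9*4.5 = -20.25


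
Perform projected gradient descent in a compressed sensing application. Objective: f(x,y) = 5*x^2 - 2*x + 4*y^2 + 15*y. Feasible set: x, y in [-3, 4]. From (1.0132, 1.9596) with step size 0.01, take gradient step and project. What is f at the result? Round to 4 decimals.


Step 1: Compute gradient at (1.0132, 1.9596).
grad_x = 2*5*1.0132 - 2 = 8.132
grad_y = 2*4*1.9596 + 15 = 30.6768
Step 2: Gradient step.
x_raw = 1.0132 - 0.01*8.132 = 0.9319
y_raw = 1.9596 - 0.01*30.6768 = 1.6528
Step 3: Project onto [-3, 4].
x_proj = clip(0.9319) = 0.9319
y_proj = clip(1.6528) = 1.6528
Step 4: Evaluate f.
f(0.9319, 1.6528) = 38.1981


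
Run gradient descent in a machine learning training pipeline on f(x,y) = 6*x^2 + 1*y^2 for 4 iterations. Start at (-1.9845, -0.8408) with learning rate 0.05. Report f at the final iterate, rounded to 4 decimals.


Gradient descent on f(x,y) = 6*x^2 + 1*y^2.
Starting point: (-1.9845, -0.8408), alpha = 0.05
Step 1: grad_x = 2*6*-1.9845 = -23.814, grad_y = 2*1*-0.8408 = -1.6816
  x_1 = -1.9845 - 0.05*-23.814 = -0.7938
  y_1 = -0.8408 - 0.05*-1.6816 = -0.7567
Step 2: grad_x = 2*6*-0.7938 = -9.5256, grad_y = 2*1*-0.7567 = -1.5134
  x_2 = -0.7938 - 0.05*-9.5256 = -0.3175
  y_2 = -0.7567 - 0.05*-1.5134 = -0.681
Step 3: grad_x = 2*6*-0.3175 = -3.8102, grad_y = 2*1*-0.681 = -1.3621
  x_3 = -0.3175 - 0.05*-3.8102 = -0.127
  y_3 = -0.681 - 0.05*-1.3621 = -0.6129
Step 4: grad_x = 2*6*-0.127 = -1.5241, grad_y = 2*1*-0.6129 = -1.2259
  x_4 = -0.127 - 0.05*-1.5241 = -0.0508
  y_4 = -0.6129 - 0.05*-1.2259 = -0.5516
f(-0.0508, -0.5516) = 6*(-0.0508)^2 + 1*(-0.5516)^2 = 0.3198


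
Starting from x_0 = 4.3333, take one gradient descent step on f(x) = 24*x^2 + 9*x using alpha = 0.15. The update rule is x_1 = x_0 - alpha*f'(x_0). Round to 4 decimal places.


We compute the gradient at x_0 and apply the update.
f'(x) = 48*x + 9
f'(4.3333) = 48*4.3333 + 9 = 216.9984
x_1 = 4.3333 - 0.15*216.9984 = -28.2165


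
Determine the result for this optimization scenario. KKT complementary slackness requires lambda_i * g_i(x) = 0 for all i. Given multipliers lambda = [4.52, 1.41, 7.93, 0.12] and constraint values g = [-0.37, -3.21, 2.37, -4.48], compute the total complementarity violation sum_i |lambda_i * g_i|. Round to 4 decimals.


KKT complementary slackness check:
lambda_1 * g_1 = 4.52 * -0.37 = -1.6724
lambda_2 * g_2 = 1.41 * -3.21 = -4.5261
lambda_3 * g_3 = 7.93 * 2.37 = 18.7941
lambda_4 * g_4 = 0.12 * -4.48 = -0.5376
Total violation = 1.6724 + 4.5261 + 18.7941 + 0.5376 = 25.5302


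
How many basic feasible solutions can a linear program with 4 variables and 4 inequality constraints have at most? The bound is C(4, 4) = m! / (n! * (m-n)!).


Each vertex corresponds to some choice of n active constraints out of m, so the number of vertices is at most C(m, n) = m! / (n!(m-n)!).
m = 4, n = 4
Numerator: 4 * 3 * 2 * 1
Denominator: 4! = 24
C(4, 4) = 1


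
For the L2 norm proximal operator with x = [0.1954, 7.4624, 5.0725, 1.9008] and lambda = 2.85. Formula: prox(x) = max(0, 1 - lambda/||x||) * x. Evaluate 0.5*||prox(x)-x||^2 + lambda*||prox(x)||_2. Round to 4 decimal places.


Step 1: Compute ||x||.
||x|| = 9.2233
Step 2: Compute scaling factor.
scale = max(0, 1 - 2.85/9.2233) = 0.691
Step 3: prox(x) = [0.135, 5.1565, 3.5051, 1.3135]
||prox(x)|| = 6.3733
Step 4: Proximal objective.
0.5*||prox-x||^2 = 4.0613
lambda*||prox|| = 18.1639
Total = 22.2251


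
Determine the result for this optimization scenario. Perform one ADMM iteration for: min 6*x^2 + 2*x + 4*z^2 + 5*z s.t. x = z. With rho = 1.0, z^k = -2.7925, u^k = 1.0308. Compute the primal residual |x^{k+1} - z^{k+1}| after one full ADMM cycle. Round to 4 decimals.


ADMM iteration with rho = 1.0, z^k = -2.7925, u^k = 1.0308
Step 1: x-update.
Minimize 6*x^2 + 2*x + (1.0/2)*(x + 2.7925 + 1.0308)^2
FOC: (2*6 + 1.0)*x = -2 + 1.0*(-2.7925 - 1.0308)
x^{k+1} = -0.4479
Step 2: z-update.
Minimize 4*z^2 + 5*z + (1.0/2)*(-0.4479 - z + 1.0308)^2
FOC: (2*4 + 1.0)*z = -5 + 1.0*(-0.4479 + 1.0308)
z^{k+1} = -0.4908
Step 3: u-update.
u^{k+1} = 1.0308 - 0.4479 + 0.4908 = 1.0736
Step 4: Primal residual = |-0.4479 + 0.4908| = 0.0428


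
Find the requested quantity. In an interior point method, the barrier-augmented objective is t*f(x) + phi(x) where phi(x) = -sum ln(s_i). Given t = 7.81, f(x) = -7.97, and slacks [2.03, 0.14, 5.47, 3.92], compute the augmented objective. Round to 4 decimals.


Step 1: Compute log-barrier.
ln values: [0.708, -1.9661, 1.6993, 1.3661]
phi = -(0.708 - 1.9661 + 1.6993 + 1.3661) = -1.8073
Step 2: Compute augmented objective.
t*f(x) = 7.81*-7.97 = -62.2457
Total = -62.2457 - 1.8073 = -64.053


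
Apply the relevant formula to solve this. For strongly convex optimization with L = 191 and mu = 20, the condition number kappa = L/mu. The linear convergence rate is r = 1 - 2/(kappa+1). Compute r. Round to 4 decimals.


Step 1: Compute the condition number.
kappa = L/mu = 191/20 = 9.55
Step 2: Compute the convergence rate.
r = 1 - 2/(kappa + 1) = 1 - 2*mu/(L + mu) = (L - mu)/(L + mu) = 171/211 = 0.8104
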